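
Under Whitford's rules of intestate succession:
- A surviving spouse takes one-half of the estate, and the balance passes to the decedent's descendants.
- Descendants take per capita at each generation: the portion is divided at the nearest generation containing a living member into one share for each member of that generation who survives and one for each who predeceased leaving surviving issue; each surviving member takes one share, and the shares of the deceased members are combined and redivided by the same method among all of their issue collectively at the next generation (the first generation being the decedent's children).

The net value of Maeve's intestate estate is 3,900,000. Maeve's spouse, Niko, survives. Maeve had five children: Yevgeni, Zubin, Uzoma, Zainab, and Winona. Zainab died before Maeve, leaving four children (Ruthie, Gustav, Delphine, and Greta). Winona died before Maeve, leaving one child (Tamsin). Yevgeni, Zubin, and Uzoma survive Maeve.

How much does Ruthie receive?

Ruthie receives 156,000.

Niko takes one-half of 3,900,000 = 1,950,000. The remaining 1,950,000 passes to the descendants.
The descendants' portion (1,950,000) is divided at the children's generation into 5 shares of 390,000. Yevgeni, Zubin, and Uzoma each take 390,000. The 2 shares of the deceased (Zainab and Winona) are combined into a pool of 780,000.
That pool (780,000) is divided at the grandchildren's generation equally among Ruthie, Gustav, Delphine, Greta, and Tamsin: 156,000 each.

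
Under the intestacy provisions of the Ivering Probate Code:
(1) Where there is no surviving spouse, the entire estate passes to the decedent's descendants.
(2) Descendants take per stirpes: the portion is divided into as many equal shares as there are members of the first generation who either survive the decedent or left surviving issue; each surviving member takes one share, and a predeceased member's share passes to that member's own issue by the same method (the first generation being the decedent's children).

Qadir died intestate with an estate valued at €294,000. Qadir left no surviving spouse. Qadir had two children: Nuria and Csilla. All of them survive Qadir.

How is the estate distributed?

The entire €294,000 passes to the descendants.
That amount (€294,000) is divided into 2 shares of €147,000: Nuria and Csilla each take €147,000.

Nuria: €147,000; Csilla: €147,000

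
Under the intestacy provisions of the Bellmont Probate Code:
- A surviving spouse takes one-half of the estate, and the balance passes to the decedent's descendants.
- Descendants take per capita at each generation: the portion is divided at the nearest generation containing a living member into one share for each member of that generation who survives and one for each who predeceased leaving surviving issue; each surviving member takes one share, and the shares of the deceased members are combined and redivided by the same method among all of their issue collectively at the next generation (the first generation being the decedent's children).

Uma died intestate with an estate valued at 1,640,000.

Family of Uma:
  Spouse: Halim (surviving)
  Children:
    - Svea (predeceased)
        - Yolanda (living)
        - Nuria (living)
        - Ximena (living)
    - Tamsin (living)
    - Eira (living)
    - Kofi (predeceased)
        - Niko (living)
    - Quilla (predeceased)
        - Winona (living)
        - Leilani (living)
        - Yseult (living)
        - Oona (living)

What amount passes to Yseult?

Halim takes one-half of 1,640,000 = 820,000. The remaining 820,000 passes to the descendants.
The descendants' portion (820,000) is divided at the children's generation into 5 shares of 164,000. Tamsin and Eira each take 164,000. The 3 shares of the deceased (Svea, Kofi, and Quilla) are combined into a pool of 492,000.
That pool (492,000) is divided at the grandchildren's generation equally among Yolanda, Nuria, Ximena, Niko, Winona, Leilani, Yseult, and Oona: 61,500 each.

Yseult receives 61,500.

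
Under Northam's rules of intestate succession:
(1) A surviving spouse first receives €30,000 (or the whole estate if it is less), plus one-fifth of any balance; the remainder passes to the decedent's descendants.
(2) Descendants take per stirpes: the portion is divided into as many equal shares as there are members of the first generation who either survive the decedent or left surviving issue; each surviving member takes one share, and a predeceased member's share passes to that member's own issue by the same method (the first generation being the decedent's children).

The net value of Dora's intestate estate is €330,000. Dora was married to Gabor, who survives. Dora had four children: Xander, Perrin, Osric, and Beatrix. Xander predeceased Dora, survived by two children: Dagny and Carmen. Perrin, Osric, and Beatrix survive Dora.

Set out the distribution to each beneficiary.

Gabor: €90,000; Dagny: €30,000; Carmen: €30,000; Perrin: €60,000; Osric: €60,000; Beatrix: €60,000

Gabor first takes €30,000, leaving a balance of €300,000. Gabor then takes one-fifth of the balance (€60,000), for a total of €90,000. The remaining €240,000 passes to the descendants.
The descendants' portion (€240,000) is divided into 4 shares of €60,000: Perrin, Osric, and Beatrix each take €60,000; Xander's €60,000 share passes to Xander's issue.
Xander's share (€60,000) is divided into 2 shares of €30,000: Dagny and Carmen each take €30,000.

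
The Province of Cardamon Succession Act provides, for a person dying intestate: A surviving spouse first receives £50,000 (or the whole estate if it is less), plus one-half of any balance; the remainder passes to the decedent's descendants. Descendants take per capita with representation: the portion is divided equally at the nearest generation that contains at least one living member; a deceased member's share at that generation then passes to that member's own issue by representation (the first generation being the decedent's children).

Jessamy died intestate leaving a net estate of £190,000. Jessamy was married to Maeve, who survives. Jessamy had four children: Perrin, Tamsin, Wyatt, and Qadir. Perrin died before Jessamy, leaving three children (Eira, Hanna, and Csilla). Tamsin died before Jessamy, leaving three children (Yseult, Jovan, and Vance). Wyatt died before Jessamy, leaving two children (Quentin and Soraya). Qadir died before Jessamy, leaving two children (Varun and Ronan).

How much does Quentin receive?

Maeve first takes £50,000, leaving a balance of £140,000. Maeve then takes one-half of the balance (£70,000), for a total of £120,000. The remaining £70,000 passes to the descendants.
No child survives, so the initial division is made at the grandchildren's generation.
The descendants' portion (£70,000) is divided into 10 shares of £7,000: Eira, Hanna, Csilla, Yseult, Jovan, Vance, Quentin, Soraya, Varun, and Ronan each take £7,000.

Quentin receives £7,000.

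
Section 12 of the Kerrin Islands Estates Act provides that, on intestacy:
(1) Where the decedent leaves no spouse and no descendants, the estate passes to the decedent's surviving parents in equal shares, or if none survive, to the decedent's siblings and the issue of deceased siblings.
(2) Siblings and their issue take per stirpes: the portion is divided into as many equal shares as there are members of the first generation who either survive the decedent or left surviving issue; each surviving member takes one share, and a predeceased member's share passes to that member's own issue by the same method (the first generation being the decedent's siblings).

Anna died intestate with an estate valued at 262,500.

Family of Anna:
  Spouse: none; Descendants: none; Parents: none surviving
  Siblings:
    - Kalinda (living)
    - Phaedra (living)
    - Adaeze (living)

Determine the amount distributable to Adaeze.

The entire 262,500 passes to the siblings and their issue.
That amount (262,500) is divided into 3 shares of 87,500: Kalinda, Phaedra, and Adaeze each take 87,500.

Adaeze receives 87,500.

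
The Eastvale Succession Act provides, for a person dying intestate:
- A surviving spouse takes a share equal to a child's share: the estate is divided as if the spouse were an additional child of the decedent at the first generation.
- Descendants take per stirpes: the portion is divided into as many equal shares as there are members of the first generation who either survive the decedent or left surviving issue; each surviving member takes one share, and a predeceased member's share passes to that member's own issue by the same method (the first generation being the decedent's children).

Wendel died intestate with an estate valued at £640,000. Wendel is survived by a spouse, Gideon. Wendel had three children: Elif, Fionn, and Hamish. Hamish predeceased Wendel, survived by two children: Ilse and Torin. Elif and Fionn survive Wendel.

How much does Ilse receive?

Ilse receives £80,000.

The spouse counts as an additional share at the children's level, so there are 4 primary shares of £160,000. Gideon takes one such share (£160,000).
The children's combined portion (£480,000) is divided into 3 shares of £160,000: Elif and Fionn each take £160,000; Hamish's £160,000 share passes to Hamish's issue.
Hamish's share (£160,000) is divided into 2 shares of £80,000: Ilse and Torin each take £80,000.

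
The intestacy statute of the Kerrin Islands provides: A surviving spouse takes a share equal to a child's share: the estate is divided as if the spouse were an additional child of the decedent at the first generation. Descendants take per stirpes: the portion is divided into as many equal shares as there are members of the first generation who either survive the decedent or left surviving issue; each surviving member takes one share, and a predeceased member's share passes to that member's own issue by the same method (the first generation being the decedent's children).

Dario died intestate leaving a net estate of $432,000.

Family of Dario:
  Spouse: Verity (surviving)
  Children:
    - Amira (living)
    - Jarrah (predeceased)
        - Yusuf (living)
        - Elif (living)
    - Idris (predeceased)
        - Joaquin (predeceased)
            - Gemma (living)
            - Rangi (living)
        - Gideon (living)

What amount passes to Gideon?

The spouse counts as an additional share at the children's level, so there are 4 primary shares of $108,000. Verity takes one such share ($108,000).
The children's combined portion ($324,000) is divided into 3 shares of $108,000: Amira takes $108,000; Jarrah's $108,000 share passes to Jarrah's issue; Idris's $108,000 share passes to Idris's issue.
Jarrah's share ($108,000) is divided into 2 shares of $54,000: Yusuf and Elif each take $54,000.
Idris's share ($108,000) is divided into 2 shares of $54,000: Gideon takes $54,000; Joaquin's $54,000 share passes to Joaquin's issue.
Joaquin's share ($54,000) is divided into 2 shares of $27,000: Gemma and Rangi each take $27,000.

Gideon receives $54,000.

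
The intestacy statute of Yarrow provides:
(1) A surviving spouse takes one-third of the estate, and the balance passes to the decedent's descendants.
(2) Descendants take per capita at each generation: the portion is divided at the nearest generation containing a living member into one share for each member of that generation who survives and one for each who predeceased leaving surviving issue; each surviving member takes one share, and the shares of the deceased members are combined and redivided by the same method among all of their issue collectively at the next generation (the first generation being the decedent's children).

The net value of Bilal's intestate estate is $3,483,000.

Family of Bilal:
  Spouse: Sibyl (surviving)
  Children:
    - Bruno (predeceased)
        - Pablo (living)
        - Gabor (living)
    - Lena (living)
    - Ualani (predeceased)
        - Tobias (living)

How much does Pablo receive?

Pablo receives $516,000.

Sibyl takes one-third of $3,483,000 = $1,161,000. The remaining $2,322,000 passes to the descendants.
The descendants' portion ($2,322,000) is divided at the children's generation into 3 shares of $774,000. Lena takes $774,000. The 2 shares of the deceased (Bruno and Ualani) are combined into a pool of $1,548,000.
That pool ($1,548,000) is divided at the grandchildren's generation equally among Pablo, Gabor, and Tobias: $516,000 each.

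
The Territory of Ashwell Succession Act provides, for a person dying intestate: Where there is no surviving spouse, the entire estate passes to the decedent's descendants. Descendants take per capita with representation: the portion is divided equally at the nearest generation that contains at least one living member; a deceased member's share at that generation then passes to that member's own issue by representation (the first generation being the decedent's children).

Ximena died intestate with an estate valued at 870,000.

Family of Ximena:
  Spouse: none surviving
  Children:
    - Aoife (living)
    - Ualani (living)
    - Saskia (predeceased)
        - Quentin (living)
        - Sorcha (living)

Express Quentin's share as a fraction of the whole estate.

The entire 870,000 passes to the descendants.
That amount (870,000) is divided into 3 shares of 290,000: Aoife and Ualani each take 290,000; Saskia's 290,000 share passes to Saskia's issue.
Saskia's share (290,000) is divided into 2 shares of 145,000: Quentin and Sorcha each take 145,000.

Quentin receives 1/6 of the estate.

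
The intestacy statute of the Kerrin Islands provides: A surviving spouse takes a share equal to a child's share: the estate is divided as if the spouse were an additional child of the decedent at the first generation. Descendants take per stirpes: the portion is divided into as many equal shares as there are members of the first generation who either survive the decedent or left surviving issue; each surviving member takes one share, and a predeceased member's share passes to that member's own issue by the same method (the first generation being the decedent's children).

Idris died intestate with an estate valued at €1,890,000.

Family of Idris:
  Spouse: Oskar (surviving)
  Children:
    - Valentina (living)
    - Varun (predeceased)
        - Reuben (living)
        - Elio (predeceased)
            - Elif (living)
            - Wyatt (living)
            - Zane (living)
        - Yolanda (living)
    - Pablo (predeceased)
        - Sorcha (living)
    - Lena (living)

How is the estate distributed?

The spouse counts as an additional share at the children's level, so there are 5 primary shares of €378,000. Oskar takes one such share (€378,000).
The children's combined portion (€1,512,000) is divided into 4 shares of €378,000: Valentina and Lena each take €378,000; Varun's €378,000 share passes to Varun's issue; Pablo's €378,000 share passes to Pablo's issue.
Varun's share (€378,000) is divided into 3 shares of €126,000: Reuben and Yolanda each take €126,000; Elio's €126,000 share passes to Elio's issue.
Elio's share (€126,000) is divided into 3 shares of €42,000: Elif, Wyatt, and Zane each take €42,000.
Pablo's share (€378,000) passes entirely to Sorcha.

Oskar: €378,000; Valentina: €378,000; Reuben: €126,000; Elif: €42,000; Wyatt: €42,000; Zane: €42,000; Yolanda: €126,000; Sorcha: €378,000; Lena: €378,000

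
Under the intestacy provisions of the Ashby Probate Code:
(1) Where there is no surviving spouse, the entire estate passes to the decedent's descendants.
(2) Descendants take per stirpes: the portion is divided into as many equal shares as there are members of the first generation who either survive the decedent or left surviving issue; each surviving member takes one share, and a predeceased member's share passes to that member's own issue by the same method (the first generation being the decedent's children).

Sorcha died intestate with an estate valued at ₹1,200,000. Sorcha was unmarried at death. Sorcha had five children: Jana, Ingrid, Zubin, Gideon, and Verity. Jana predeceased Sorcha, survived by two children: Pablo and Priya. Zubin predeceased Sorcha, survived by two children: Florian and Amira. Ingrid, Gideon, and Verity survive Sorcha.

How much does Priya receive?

The entire ₹1,200,000 passes to the descendants.
That amount (₹1,200,000) is divided into 5 shares of ₹240,000: Ingrid, Gideon, and Verity each take ₹240,000; Jana's ₹240,000 share passes to Jana's issue; Zubin's ₹240,000 share passes to Zubin's issue.
Jana's share (₹240,000) is divided into 2 shares of ₹120,000: Pablo and Priya each take ₹120,000.
Zubin's share (₹240,000) is divided into 2 shares of ₹120,000: Florian and Amira each take ₹120,000.

Priya receives ₹120,000.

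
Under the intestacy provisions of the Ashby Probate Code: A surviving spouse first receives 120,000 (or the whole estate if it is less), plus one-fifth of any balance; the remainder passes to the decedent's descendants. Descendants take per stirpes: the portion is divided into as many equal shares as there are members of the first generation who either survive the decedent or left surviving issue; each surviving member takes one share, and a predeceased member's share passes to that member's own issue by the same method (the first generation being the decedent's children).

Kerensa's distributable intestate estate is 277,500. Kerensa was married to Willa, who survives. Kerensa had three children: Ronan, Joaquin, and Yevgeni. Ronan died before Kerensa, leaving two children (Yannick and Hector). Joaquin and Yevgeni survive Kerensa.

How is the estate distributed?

Willa: 151,500; Yannick: 21,000; Hector: 21,000; Joaquin: 42,000; Yevgeni: 42,000

Willa first takes 120,000, leaving a balance of 157,500. Willa then takes one-fifth of the balance (31,500), for a total of 151,500. The remaining 126,000 passes to the descendants.
The descendants' portion (126,000) is divided into 3 shares of 42,000: Joaquin and Yevgeni each take 42,000; Ronan's 42,000 share passes to Ronan's issue.
Ronan's share (42,000) is divided into 2 shares of 21,000: Yannick and Hector each take 21,000.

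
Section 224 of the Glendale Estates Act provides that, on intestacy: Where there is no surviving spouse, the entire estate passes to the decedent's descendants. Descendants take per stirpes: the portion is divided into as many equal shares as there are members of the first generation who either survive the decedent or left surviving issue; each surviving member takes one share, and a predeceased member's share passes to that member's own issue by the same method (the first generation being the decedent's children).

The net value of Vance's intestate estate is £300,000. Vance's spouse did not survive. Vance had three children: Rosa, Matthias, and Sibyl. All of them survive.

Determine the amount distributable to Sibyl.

The entire £300,000 passes to the descendants.
That amount (£300,000) is divided into 3 shares of £100,000: Rosa, Matthias, and Sibyl each take £100,000.

Sibyl receives £100,000.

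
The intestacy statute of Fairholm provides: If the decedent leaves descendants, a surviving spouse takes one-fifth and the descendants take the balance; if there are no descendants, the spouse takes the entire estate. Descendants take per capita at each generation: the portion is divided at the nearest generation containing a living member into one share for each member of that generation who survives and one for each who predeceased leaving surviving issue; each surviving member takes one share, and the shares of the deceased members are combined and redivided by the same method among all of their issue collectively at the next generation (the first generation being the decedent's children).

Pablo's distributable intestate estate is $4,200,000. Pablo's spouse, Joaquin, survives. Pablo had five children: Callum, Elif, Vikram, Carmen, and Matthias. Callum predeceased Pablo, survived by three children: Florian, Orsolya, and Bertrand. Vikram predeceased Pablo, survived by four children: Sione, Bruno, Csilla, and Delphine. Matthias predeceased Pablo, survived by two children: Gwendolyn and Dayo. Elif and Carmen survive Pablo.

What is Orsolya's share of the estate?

Joaquin takes one-fifth of $4,200,000 = $840,000. The remaining $3,360,000 passes to the descendants.
The descendants' portion ($3,360,000) is divided at the children's generation into 5 shares of $672,000. Elif and Carmen each take $672,000. The 3 shares of the deceased (Callum, Vikram, and Matthias) are combined into a pool of $2,016,000.
That pool ($2,016,000) is divided at the grandchildren's generation equally among Florian, Orsolya, Bertrand, Sione, Bruno, Csilla, Delphine, Gwendolyn, and Dayo: $224,000 each.

Orsolya receives $224,000.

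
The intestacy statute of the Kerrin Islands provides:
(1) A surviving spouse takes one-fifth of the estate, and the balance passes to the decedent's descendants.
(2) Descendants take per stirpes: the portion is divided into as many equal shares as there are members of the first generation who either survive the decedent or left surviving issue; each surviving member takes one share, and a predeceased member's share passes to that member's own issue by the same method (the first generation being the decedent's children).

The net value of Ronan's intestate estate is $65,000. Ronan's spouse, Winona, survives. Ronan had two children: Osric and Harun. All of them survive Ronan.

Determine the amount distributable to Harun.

Harun receives $26,000.

Winona takes one-fifth of $65,000 = $13,000. The remaining $52,000 passes to the descendants.
The descendants' portion ($52,000) is divided into 2 shares of $26,000: Osric and Harun each take $26,000.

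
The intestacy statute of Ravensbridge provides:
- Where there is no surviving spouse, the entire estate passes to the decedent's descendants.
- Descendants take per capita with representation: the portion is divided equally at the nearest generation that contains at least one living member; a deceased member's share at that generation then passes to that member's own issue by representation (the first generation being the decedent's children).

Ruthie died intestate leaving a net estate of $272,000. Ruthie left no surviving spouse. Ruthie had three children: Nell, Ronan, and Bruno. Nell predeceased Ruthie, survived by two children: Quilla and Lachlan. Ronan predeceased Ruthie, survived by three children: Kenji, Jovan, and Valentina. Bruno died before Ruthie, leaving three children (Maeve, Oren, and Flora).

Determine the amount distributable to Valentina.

Valentina receives $34,000.

The entire $272,000 passes to the descendants.
No child survives, so the initial division is made at the grandchildren's generation.
That amount ($272,000) is divided into 8 shares of $34,000: Quilla, Lachlan, Kenji, Jovan, Valentina, Maeve, Oren, and Flora each take $34,000.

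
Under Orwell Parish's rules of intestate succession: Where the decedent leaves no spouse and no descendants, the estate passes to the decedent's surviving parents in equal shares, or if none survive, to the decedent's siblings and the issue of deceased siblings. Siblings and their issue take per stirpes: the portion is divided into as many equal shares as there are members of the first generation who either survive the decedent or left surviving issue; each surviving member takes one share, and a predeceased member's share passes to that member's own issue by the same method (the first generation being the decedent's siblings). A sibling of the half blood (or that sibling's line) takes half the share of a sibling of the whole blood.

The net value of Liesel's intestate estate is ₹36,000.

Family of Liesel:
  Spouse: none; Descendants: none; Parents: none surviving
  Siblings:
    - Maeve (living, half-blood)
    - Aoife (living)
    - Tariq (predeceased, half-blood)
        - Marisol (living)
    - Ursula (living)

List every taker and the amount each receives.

Maeve: ₹6,000; Aoife: ₹12,000; Marisol: ₹6,000; Ursula: ₹12,000

The entire ₹36,000 passes to the siblings and their issue.
Counting each half-blood sibling's line as half a unit, there are 3 units in ₹36,000, so one unit is ₹12,000. Whole-blood lines (Aoife and Ursula) take ₹12,000 each; half-blood lines (Maeve and Tariq) take ₹6,000 each.
Tariq's share (₹6,000) passes entirely to Marisol.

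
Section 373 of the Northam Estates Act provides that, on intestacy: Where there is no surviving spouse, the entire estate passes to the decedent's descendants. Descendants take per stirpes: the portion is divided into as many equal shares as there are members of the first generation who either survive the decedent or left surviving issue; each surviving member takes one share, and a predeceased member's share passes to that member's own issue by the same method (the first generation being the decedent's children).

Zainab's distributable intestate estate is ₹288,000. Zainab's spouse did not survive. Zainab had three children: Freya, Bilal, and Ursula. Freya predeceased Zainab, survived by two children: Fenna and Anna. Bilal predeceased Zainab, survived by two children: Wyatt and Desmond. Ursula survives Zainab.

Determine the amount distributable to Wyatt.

The entire ₹288,000 passes to the descendants.
That amount (₹288,000) is divided into 3 shares of ₹96,000: Ursula takes ₹96,000; Freya's ₹96,000 share passes to Freya's issue; Bilal's ₹96,000 share passes to Bilal's issue.
Freya's share (₹96,000) is divided into 2 shares of ₹48,000: Fenna and Anna each take ₹48,000.
Bilal's share (₹96,000) is divided into 2 shares of ₹48,000: Wyatt and Desmond each take ₹48,000.

Wyatt receives ₹48,000.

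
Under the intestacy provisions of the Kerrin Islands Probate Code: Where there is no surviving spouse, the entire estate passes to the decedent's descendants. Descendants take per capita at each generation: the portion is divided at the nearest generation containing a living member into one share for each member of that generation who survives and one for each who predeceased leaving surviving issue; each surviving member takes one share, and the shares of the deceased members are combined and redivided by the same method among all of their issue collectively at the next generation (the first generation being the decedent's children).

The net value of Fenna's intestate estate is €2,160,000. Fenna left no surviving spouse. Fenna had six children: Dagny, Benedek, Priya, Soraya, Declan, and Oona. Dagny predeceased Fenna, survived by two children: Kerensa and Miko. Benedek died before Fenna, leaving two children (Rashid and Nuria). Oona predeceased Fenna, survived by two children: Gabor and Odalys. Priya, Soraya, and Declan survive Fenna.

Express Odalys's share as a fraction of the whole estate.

Odalys receives 1/12 of the estate.

The entire €2,160,000 passes to the descendants.
That amount (€2,160,000) is divided at the children's generation into 6 shares of €360,000. Priya, Soraya, and Declan each take €360,000. The 3 shares of the deceased (Dagny, Benedek, and Oona) are combined into a pool of €1,080,000.
That pool (€1,080,000) is divided at the grandchildren's generation equally among Kerensa, Miko, Rashid, Nuria, Gabor, and Odalys: €180,000 each.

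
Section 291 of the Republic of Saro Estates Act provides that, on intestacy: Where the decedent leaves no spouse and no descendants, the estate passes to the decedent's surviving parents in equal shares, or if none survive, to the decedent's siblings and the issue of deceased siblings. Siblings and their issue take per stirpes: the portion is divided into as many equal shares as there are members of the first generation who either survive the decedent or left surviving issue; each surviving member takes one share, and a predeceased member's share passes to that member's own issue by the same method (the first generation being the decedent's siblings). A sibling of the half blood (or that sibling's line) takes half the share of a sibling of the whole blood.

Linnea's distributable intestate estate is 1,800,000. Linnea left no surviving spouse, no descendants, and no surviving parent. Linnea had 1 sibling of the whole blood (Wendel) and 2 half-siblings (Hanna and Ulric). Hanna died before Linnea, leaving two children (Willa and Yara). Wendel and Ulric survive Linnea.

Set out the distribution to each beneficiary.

Wendel: 900,000; Willa: 225,000; Yara: 225,000; Ulric: 450,000

The entire 1,800,000 passes to the siblings and their issue.
Counting each half-blood sibling's line as half a unit, there are 2 units in 1,800,000, so one unit is 900,000. Whole-blood lines (Wendel) take 900,000 each; half-blood lines (Hanna and Ulric) take 450,000 each.
Hanna's share (450,000) is divided into 2 shares of 225,000: Willa and Yara each take 225,000.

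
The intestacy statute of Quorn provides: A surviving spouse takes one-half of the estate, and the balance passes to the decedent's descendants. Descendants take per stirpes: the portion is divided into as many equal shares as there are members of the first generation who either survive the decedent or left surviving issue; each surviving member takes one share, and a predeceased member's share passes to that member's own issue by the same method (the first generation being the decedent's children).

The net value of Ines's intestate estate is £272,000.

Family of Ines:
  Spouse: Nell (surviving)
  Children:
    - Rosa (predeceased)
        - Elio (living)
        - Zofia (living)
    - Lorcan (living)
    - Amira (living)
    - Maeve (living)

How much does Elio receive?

Nell takes one-half of £272,000 = £136,000. The remaining £136,000 passes to the descendants.
The descendants' portion (£136,000) is divided into 4 shares of £34,000: Lorcan, Amira, and Maeve each take £34,000; Rosa's £34,000 share passes to Rosa's issue.
Rosa's share (£34,000) is divided into 2 shares of £17,000: Elio and Zofia each take £17,000.

Elio receives £17,000.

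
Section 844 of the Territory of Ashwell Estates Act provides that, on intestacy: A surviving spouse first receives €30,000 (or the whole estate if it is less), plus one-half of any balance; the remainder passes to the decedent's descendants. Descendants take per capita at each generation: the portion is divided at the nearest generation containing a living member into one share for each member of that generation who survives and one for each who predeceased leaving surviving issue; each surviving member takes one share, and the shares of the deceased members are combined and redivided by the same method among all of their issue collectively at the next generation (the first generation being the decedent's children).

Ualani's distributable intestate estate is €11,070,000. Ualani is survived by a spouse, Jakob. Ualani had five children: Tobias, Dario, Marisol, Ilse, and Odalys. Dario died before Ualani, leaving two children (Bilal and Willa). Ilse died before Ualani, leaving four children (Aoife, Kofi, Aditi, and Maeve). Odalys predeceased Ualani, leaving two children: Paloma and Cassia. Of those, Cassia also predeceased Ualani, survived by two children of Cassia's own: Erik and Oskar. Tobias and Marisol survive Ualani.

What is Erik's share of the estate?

Jakob first takes €30,000, leaving a balance of €11,040,000. Jakob then takes one-half of the balance (€5,520,000), for a total of €5,550,000. The remaining €5,520,000 passes to the descendants.
The descendants' portion (€5,520,000) is divided at the children's generation into 5 shares of €1,104,000. Tobias and Marisol each take €1,104,000. The 3 shares of the deceased (Dario, Ilse, and Odalys) are combined into a pool of €3,312,000.
That pool (€3,312,000) is divided at the grandchildren's generation into 8 shares of €414,000. Bilal, Willa, Aoife, Kofi, Aditi, Maeve, and Paloma each take €414,000. The remaining share for the deceased Cassia (€414,000) is carried to the next generation.
That pool (€414,000) is divided at the great-grandchildren's generation equally among Erik and Oskar: €207,000 each.

Erik receives €207,000.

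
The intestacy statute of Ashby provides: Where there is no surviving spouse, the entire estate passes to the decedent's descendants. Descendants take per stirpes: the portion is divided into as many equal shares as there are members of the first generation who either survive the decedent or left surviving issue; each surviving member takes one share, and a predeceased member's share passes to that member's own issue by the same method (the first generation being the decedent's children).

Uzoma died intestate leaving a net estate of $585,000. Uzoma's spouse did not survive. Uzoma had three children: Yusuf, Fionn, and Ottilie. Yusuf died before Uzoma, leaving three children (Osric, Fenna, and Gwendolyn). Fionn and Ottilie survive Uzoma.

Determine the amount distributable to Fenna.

The entire $585,000 passes to the descendants.
That amount ($585,000) is divided into 3 shares of $195,000: Fionn and Ottilie each take $195,000; Yusuf's $195,000 share passes to Yusuf's issue.
Yusuf's share ($195,000) is divided into 3 shares of $65,000: Osric, Fenna, and Gwendolyn each take $65,000.

Fenna receives $65,000.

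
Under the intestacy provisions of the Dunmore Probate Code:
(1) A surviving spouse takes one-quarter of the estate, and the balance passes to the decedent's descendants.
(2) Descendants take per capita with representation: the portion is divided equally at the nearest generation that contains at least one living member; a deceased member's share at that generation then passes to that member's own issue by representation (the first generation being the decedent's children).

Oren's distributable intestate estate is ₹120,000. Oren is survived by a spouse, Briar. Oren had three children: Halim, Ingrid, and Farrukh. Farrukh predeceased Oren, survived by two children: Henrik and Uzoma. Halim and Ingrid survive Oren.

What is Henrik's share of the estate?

Henrik receives ₹15,000.

Briar takes one-quarter of ₹120,000 = ₹30,000. The remaining ₹90,000 passes to the descendants.
The descendants' portion (₹90,000) is divided into 3 shares of ₹30,000: Halim and Ingrid each take ₹30,000; Farrukh's ₹30,000 share passes to Farrukh's issue.
Farrukh's share (₹30,000) is divided into 2 shares of ₹15,000: Henrik and Uzoma each take ₹15,000.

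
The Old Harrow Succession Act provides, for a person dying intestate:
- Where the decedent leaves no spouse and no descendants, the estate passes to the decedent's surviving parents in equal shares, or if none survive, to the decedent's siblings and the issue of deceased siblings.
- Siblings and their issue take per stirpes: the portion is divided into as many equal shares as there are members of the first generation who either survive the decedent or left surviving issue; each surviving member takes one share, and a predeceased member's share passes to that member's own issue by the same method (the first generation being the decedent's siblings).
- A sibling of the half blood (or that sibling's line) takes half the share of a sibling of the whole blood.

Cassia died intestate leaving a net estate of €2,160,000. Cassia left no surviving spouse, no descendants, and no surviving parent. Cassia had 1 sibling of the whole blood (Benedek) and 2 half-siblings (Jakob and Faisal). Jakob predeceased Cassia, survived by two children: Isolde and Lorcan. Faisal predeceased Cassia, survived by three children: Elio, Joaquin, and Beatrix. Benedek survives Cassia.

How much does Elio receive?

The entire €2,160,000 passes to the siblings and their issue.
Counting each half-blood sibling's line as half a unit, there are 2 units in €2,160,000, so one unit is €1,080,000. Whole-blood lines (Benedek) take €1,080,000 each; half-blood lines (Jakob and Faisal) take €540,000 each.
Jakob's share (€540,000) is divided into 2 shares of €270,000: Isolde and Lorcan each take €270,000.
Faisal's share (€540,000) is divided into 3 shares of €180,000: Elio, Joaquin, and Beatrix each take €180,000.

Elio receives €180,000.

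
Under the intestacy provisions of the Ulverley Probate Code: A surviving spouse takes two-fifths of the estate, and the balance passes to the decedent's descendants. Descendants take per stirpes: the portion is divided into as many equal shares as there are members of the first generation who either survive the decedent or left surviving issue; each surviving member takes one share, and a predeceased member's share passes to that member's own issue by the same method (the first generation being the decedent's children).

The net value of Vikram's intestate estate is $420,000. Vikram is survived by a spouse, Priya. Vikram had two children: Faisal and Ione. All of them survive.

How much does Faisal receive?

Faisal receives $126,000.

Priya takes two-fifths of $420,000 = $168,000. The remaining $252,000 passes to the descendants.
The descendants' portion ($252,000) is divided into 2 shares of $126,000: Faisal and Ione each take $126,000.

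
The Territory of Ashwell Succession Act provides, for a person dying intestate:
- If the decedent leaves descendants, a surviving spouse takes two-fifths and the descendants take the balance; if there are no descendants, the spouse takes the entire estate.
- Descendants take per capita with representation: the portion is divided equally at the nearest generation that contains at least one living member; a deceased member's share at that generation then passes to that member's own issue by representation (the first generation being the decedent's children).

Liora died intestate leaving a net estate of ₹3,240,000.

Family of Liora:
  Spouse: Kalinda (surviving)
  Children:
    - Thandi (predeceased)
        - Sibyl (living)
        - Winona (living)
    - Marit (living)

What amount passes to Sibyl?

Sibyl receives ₹486,000.

Kalinda takes two-fifths of ₹3,240,000 = ₹1,296,000. The remaining ₹1,944,000 passes to the descendants.
The descendants' portion (₹1,944,000) is divided into 2 shares of ₹972,000: Marit takes ₹972,000; Thandi's ₹972,000 share passes to Thandi's issue.
Thandi's share (₹972,000) is divided into 2 shares of ₹486,000: Sibyl and Winona each take ₹486,000.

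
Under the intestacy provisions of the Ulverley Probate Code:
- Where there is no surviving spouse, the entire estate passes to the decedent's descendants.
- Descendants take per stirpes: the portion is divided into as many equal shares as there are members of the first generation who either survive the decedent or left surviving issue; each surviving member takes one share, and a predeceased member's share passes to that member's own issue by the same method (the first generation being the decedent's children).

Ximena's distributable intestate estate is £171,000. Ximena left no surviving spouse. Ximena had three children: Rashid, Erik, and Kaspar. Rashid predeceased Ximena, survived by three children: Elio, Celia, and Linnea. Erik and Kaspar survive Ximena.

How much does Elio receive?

The entire £171,000 passes to the descendants.
That amount (£171,000) is divided into 3 shares of £57,000: Erik and Kaspar each take £57,000; Rashid's £57,000 share passes to Rashid's issue.
Rashid's share (£57,000) is divided into 3 shares of £19,000: Elio, Celia, and Linnea each take £19,000.

Elio receives £19,000.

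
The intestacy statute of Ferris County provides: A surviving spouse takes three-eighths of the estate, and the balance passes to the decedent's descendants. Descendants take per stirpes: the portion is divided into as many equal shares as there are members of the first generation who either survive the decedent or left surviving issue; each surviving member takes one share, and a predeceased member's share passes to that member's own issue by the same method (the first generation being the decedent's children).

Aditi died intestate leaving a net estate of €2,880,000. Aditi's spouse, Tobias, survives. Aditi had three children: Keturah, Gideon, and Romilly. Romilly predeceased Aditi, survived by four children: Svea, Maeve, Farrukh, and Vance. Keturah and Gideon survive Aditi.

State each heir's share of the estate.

Tobias: €1,080,000; Keturah: €600,000; Gideon: €600,000; Svea: €150,000; Maeve: €150,000; Farrukh: €150,000; Vance: €150,000

Tobias takes three-eighths of €2,880,000 = €1,080,000. The remaining €1,800,000 passes to the descendants.
The descendants' portion (€1,800,000) is divided into 3 shares of €600,000: Keturah and Gideon each take €600,000; Romilly's €600,000 share passes to Romilly's issue.
Romilly's share (€600,000) is divided into 4 shares of €150,000: Svea, Maeve, Farrukh, and Vance each take €150,000.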